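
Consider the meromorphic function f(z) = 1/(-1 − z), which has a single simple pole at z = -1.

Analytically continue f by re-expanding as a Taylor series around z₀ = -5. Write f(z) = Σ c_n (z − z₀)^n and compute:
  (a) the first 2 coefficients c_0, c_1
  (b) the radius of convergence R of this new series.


Let w = z − z₀, so z = z₀ + w.
Then -1 − z = -1 − (z₀ + w) = (-1 − z₀) − w = 4 − w.
f(z) = 1/(4 − w) = (1/(4)) · 1/(1 − w/(4)) = Σ_{n≥0} w^n / (4)^(n+1).
So c_n = 1/(4)^(n+1):
  c_0 = 1/(4)^1 = 1/4.
  c_1 = 1/(4)^2 = 1/16.
The series is valid for |w/d| < 1, i.e. |z − z₀| < |d|.
Radius of convergence: R = |-1 − z₀| = |4| = 4 (distance from z₀ to the singularity z = -1).

c_0 = 1/4, c_1 = 1/16; R = 4.


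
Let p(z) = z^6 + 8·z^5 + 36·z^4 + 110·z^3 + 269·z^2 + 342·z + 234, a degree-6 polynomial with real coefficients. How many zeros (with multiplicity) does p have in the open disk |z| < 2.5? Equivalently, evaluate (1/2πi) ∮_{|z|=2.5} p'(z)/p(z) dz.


The zeros of p are: (-1 + 1i), (-1 - 1i), (0 + 3i), (0 - 3i), (-3 + 2i), (-3 - 2i).
Their magnitudes are: 1.414, 1.414, 3, 3, 3.606, 3.606.
Zeros with |z| < R = 2.5: (-1 + 1i), (-1 - 1i).
Count = 2.
By the argument principle, (1/2πi) ∮_{|z|=R} p'(z)/p(z) dz equals exactly this count.

Number of zeros inside |z| < 2.5: 2.


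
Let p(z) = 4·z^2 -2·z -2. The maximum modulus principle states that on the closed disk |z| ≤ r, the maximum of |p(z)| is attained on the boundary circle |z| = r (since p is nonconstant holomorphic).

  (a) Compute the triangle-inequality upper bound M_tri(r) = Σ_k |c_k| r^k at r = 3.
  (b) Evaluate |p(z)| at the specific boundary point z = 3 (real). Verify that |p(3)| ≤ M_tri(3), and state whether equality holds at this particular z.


Coefficients: c_0 = -2, c_1 = -2, c_2 = 4. Radius r = 3.
Part (a). Triangle bound: M_tri(r) = Σ_k |c_k| r^k
  = |-2|·3^0 + |-2|·3^1 + |4|·3^2
  = 2 + 6 + 36 = 44.
This bounds M(r) := max_{|z|=r} |p(z)| from above; equality holds iff all terms c_k z^k can be made to align in phase at a single z on |z|=r.
Part (b). At z = 3 (real, on the circle |z| = r):
  p(3) = (-2)·3^0 + (-2)·3^1 + (4)·3^2 = 28.
  |p(3)| = 28.
Check: |p(3)| = 28 ≤ 44 = M_tri(3). ✓ Equality does not hold at z = 3 (the coefficients have mixed signs, so the terms do not all align in phase there).

M_tri(3) = 44; |p(3)| = 28; equality at z=3: no.


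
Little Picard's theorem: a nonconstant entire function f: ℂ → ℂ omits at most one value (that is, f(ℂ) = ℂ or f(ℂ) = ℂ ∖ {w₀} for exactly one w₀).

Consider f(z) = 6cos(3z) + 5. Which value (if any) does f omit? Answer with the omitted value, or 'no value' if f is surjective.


Little Picard bounds the complement of f(ℂ) to at most one point.
cos is entire and surjective onto ℂ: for every w ∈ ℂ, cos(ζ) = w has a solution ζ ∈ ℂ (e.g., via the complex inverse arccos). With ζ = 3z this gives z = ζ/(3). Then 6·cos(3z) takes every value in 6·ℂ = ℂ, and adding 5 is a bijection of ℂ. So f is surjective and omits no value. (Note: only on the real line is cos bounded by [−1, 1].)

Omitted value: no value.


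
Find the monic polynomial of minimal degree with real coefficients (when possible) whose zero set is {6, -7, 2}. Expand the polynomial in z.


The polynomial is p(z) = ∏_{α ∈ S} (z − α), where S = {6, -7, 2}.
Expanding the product yields: p(z) = z^3 -z^2 -44·z + 84.
The resulting polynomial has degree 3 and real coefficients as required.

p(z) = z^3 -z^2 -44·z + 84.


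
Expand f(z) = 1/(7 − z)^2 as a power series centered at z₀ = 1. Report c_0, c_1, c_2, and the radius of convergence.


Let w = z − z₀, so z = z₀ + w.
Then 7 − z = 7 − (z₀ + w) = (7 − z₀) − w = 6 − w.
f(z) = 1/(6 − w)^2 = (1/(6)^2) · (1 − w/(6))^{−2}.
By the binomial series (1−u)^{−2} = Σ_{n≥0} C(n+1, 1) u^n for |u|<1, with u = w/(6):
  c_n = C(n+1, 1) / (6)^(n+2).
  c_0 = 1/(6)^2 = 1/36.
  c_1 = 2/(6)^3 = 1/108.
  c_2 = 3/(6)^4 = 1/432.
The series is valid for |w/d| < 1, i.e. |z − z₀| < |d|.
Radius of convergence: R = |7 − z₀| = |6| = 6 (distance from z₀ to the singularity z = 7).

c_0 = 1/36, c_1 = 1/108, c_2 = 1/432; R = 6.


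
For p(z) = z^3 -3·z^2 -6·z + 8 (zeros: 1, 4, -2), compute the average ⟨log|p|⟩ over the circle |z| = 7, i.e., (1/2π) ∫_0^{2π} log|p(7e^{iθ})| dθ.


Zeros: -2, 1, 4; r = 7.
Inside |z| < r: -2, 1, 4. Outside (|z| ≥ r): ∅.
p(0) = 8, so log|p(0)| = log(8) = 2.0794.
Apply Jensen: I(r) = log|p(0)| + Σ_k log(r/|z_k|), summed over zeros inside |z| < r.
  log(r/|z_k|) for z_k = 1: log(7/1) = 1.9459
  log(r/|z_k|) for z_k = 4: log(7/4) = 0.5596
  log(r/|z_k|) for z_k = -2: log(7/2) = 1.2528
Sum over inside zeros: 3.7583.
I(r) = log|p(0)| + (inside sum) = 2.0794 + 3.7583 = 5.8377.
Closed form (all zeros inside, monic): I(r) = n·log(r) = 3·log(7) = 5.8377. ✓

I(r) ≈ 5.8377.


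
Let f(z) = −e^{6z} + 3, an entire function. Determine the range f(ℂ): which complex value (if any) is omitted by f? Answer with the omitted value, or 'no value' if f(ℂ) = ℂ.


Little Picard bounds the complement of f(ℂ) to at most one point.
e^{6z} is never zero on ℂ, so -1·e^{6z} takes every value in ℂ ∖ {0}. Adding 3 shifts the range to ℂ ∖ {3}. Thus f omits exactly the value 3.

Omitted value: 3.


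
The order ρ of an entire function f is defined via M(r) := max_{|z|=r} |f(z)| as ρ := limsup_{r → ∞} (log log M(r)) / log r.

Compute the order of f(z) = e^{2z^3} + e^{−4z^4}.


Each summand is entire of order 3 and 4 respectively (as in the single-exponential case). The order of a sum is at most the max of the orders, so ρ ≤ 4. For the lower bound: on |z|=r choose arg z so that -4z^4 is real positive; then |e^{-4z^4}| = e^{4r^4} while |e^{2z^3}| ≤ e^{2r^3} = o(e^{4r^4}). So |f| ≥ e^{4r^4}(1 − o(1)) and ρ ≥ 4. Hence ρ = max(3, 4) = 4.
Therefore ρ = 4.

Order ρ = 4.


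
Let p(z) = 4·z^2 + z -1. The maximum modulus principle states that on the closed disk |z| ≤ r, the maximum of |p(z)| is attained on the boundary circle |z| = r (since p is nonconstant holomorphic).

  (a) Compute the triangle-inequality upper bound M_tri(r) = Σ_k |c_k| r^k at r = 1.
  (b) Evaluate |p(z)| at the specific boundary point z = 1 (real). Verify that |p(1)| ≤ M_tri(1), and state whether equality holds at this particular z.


Coefficients: c_0 = -1, c_1 = 1, c_2 = 4. Radius r = 1.
Part (a). Triangle bound: M_tri(r) = Σ_k |c_k| r^k
  = |-1|·1^0 + |1|·1^1 + |4|·1^2
  = 1 + 1 + 4 = 6.
This bounds M(r) := max_{|z|=r} |p(z)| from above; equality holds iff all terms c_k z^k can be made to align in phase at a single z on |z|=r.
Part (b). At z = 1 (real, on the circle |z| = r):
  p(1) = (-1)·1^0 + (1)·1^1 + (4)·1^2 = 4.
  |p(1)| = 4.
Check: |p(1)| = 4 ≤ 6 = M_tri(1). ✓ Equality does not hold at z = 1 (the coefficients have mixed signs, so the terms do not all align in phase there).

M_tri(1) = 6; |p(1)| = 4; equality at z=1: no.


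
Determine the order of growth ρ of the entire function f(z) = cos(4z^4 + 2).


Write cos(w) = (e^{iw} ± e^{−iw})/(2 or 2i), so |cos(w)| ≤ e^{|w|}. With w = 4z^4 + 2, |w| ≤ 4r^4 + 2 on |z|=r, giving M(r) ≤ e^{4r^4 + 2} and ρ ≤ 4. For the lower bound, choose z on |z|=r with 4z^4 purely imaginary of modulus 4r^4; then |cos(4z^4 + 2)| grows like e^{4r^4}/2, so ρ ≥ 4. Hence ρ = 4.
Therefore ρ = 4.

Order ρ = 4.


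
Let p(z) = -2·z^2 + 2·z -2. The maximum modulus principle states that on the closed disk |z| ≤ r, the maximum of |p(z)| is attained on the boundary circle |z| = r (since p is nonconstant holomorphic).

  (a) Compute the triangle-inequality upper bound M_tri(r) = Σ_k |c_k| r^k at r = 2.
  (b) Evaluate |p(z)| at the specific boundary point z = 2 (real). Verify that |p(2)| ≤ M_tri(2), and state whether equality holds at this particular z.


Coefficients: c_0 = -2, c_1 = 2, c_2 = -2. Radius r = 2.
Part (a). Triangle bound: M_tri(r) = Σ_k |c_k| r^k
  = |-2|·2^0 + |2|·2^1 + |-2|·2^2
  = 2 + 4 + 8 = 14.
This bounds M(r) := max_{|z|=r} |p(z)| from above; equality holds iff all terms c_k z^k can be made to align in phase at a single z on |z|=r.
Part (b). At z = 2 (real, on the circle |z| = r):
  p(2) = (-2)·2^0 + (2)·2^1 + (-2)·2^2 = -6.
  |p(2)| = 6.
Check: |p(2)| = 6 ≤ 14 = M_tri(2). ✓ Equality does not hold at z = 2 (the coefficients have mixed signs, so the terms do not all align in phase there).

M_tri(2) = 14; |p(2)| = 6; equality at z=2: no.


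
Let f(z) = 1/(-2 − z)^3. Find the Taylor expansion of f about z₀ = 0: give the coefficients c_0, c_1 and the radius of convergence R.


Let w = z − z₀, so z = z₀ + w.
Then -2 − z = -2 − (z₀ + w) = (-2 − z₀) − w = -2 − w.
f(z) = 1/(-2 − w)^3 = (1/(-2)^3) · (1 − w/(-2))^{−3}.
By the binomial series (1−u)^{−3} = Σ_{n≥0} C(n+2, 2) u^n for |u|<1, with u = w/(-2):
  c_n = C(n+2, 2) / (-2)^(n+3).
  c_0 = 1/(-2)^3 = -1/8.
  c_1 = 3/(-2)^4 = 3/16.
The series is valid for |w/d| < 1, i.e. |z − z₀| < |d|.
Radius of convergence: R = |-2 − z₀| = |-2| = 2 (distance from z₀ to the singularity z = -2).

c_0 = -1/8, c_1 = 3/16; R = 2.


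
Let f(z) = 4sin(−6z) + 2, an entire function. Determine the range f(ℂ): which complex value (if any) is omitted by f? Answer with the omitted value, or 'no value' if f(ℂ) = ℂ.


Little Picard bounds the complement of f(ℂ) to at most one point.
sin is entire and surjective onto ℂ: for every w ∈ ℂ, sin(ζ) = w has a solution ζ ∈ ℂ (e.g., via the complex inverse arcsin). With ζ = −6z this gives z = ζ/(-6). Then 4·sin(−6z) takes every value in 4·ℂ = ℂ, and adding 2 is a bijection of ℂ. So f is surjective and omits no value. (Note: only on the real line is sin bounded by [−1, 1].)

Omitted value: no value.


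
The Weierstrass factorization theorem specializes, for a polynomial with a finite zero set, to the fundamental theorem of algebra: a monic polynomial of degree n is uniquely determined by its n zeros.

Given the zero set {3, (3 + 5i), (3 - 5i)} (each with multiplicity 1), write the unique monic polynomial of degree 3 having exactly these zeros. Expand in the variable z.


The polynomial is p(z) = ∏_{α ∈ S} (z − α), where S = {3, (3 + 5i), (3 - 5i)}.
Expanding the product yields: p(z) = z^3 -9·z^2 + 52·z -102.
Note conjugate pairs combine to real quadratics: (z − (3+5i))(z − (3−5i)) = z² − 6z + 34.
The resulting polynomial has degree 3 and real coefficients as required.

p(z) = z^3 -9·z^2 + 52·z -102.


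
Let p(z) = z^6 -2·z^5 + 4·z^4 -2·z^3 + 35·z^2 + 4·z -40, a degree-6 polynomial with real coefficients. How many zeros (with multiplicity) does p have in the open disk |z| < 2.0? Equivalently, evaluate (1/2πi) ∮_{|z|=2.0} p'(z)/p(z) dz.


The zeros of p are: -1, 1, (2 + 2i), (2 - 2i), (-1 + 2i), (-1 - 2i).
Their magnitudes are: 1, 1, 2.828, 2.828, 2.236, 2.236.
Zeros with |z| < R = 2.0: -1, 1.
Count = 2.
By the argument principle, (1/2πi) ∮_{|z|=R} p'(z)/p(z) dz equals exactly this count.

Number of zeros inside |z| < 2.0: 2.


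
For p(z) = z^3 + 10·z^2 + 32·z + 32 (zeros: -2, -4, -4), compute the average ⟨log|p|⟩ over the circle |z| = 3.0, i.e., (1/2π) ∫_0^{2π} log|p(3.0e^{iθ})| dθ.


Zeros: -4, -4, -2; r = 3.0.
Inside |z| < r: -2. Outside (|z| ≥ r): -4, -4.
p(0) = 32, so log|p(0)| = log(32) = 3.4657.
Apply Jensen: I(r) = log|p(0)| + Σ_k log(r/|z_k|), summed over zeros inside |z| < r.
  log(r/|z_k|) for z_k = -2: log(3.0/2) = 0.4055
  Outside zeros (-4, -4) contribute nothing to the Jensen sum.
Sum over inside zeros: 0.4055.
I(r) = log|p(0)| + (inside sum) = 3.4657 + 0.4055 = 3.8712.
Note: since some zeros are outside |z| ≤ r, the simplified n·log(r) form does NOT apply — only the inside zeros contribute.

I(r) ≈ 3.8712.


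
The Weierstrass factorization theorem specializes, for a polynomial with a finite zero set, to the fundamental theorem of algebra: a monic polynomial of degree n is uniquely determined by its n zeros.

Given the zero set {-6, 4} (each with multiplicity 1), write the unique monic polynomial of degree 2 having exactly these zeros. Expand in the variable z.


The polynomial is p(z) = ∏_{α ∈ S} (z − α), where S = {-6, 4}.
Expanding the product yields: p(z) = z^2 + 2·z -24.
The resulting polynomial has degree 2 and real coefficients as required.

p(z) = z^2 + 2·z -24.


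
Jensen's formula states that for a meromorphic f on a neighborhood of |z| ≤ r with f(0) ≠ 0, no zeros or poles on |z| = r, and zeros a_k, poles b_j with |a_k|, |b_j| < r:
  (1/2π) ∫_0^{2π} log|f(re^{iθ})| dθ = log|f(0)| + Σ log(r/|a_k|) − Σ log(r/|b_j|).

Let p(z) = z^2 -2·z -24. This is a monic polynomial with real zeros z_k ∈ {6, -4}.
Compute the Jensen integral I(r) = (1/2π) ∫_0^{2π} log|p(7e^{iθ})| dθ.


Zeros: -4, 6; r = 7.
Inside |z| < r: -4, 6. Outside (|z| ≥ r): ∅.
p(0) = -24, so log|p(0)| = log(24) = 3.1781.
Apply Jensen: I(r) = log|p(0)| + Σ_k log(r/|z_k|), summed over zeros inside |z| < r.
  log(r/|z_k|) for z_k = 6: log(7/6) = 0.1542
  log(r/|z_k|) for z_k = -4: log(7/4) = 0.5596
Sum over inside zeros: 0.7138.
I(r) = log|p(0)| + (inside sum) = 3.1781 + 0.7138 = 3.8918.
Closed form (all zeros inside, monic): I(r) = n·log(r) = 2·log(7) = 3.8918. ✓

I(r) ≈ 3.8918.


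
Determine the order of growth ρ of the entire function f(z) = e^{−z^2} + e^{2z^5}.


Each summand is entire of order 2 and 5 respectively (as in the single-exponential case). The order of a sum is at most the max of the orders, so ρ ≤ 5. For the lower bound: on |z|=r choose arg z so that 2z^5 is real positive; then |e^{2z^5}| = e^{2r^5} while |e^{-1z^2}| ≤ e^{1r^2} = o(e^{2r^5}). So |f| ≥ e^{2r^5}(1 − o(1)) and ρ ≥ 5. Hence ρ = max(2, 5) = 5.
Therefore ρ = 5.

Order ρ = 5.


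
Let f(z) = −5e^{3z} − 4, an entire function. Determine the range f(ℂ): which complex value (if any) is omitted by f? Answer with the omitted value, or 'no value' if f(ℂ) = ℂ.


Little Picard bounds the complement of f(ℂ) to at most one point.
e^{3z} is never zero on ℂ, so -5·e^{3z} takes every value in ℂ ∖ {0}. Adding -4 shifts the range to ℂ ∖ {-4}. Thus f omits exactly the value -4.

Omitted value: -4.


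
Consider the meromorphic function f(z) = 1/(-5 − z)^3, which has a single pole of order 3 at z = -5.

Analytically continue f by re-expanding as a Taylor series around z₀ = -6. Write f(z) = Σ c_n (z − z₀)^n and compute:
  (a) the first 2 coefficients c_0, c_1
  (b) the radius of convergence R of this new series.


Let w = z − z₀, so z = z₀ + w.
Then -5 − z = -5 − (z₀ + w) = (-5 − z₀) − w = 1 − w.
f(z) = 1/(1 − w)^3 = (1/(1)^3) · (1 − w/(1))^{−3}.
By the binomial series (1−u)^{−3} = Σ_{n≥0} C(n+2, 2) u^n for |u|<1, with u = w/(1):
  c_n = C(n+2, 2) / (1)^(n+3).
  c_0 = 1/(1)^3 = 1.
  c_1 = 3/(1)^4 = 3.
The series is valid for |w/d| < 1, i.e. |z − z₀| < |d|.
Radius of convergence: R = |-5 − z₀| = |1| = 1 (distance from z₀ to the singularity z = -5).

c_0 = 1, c_1 = 3; R = 1.


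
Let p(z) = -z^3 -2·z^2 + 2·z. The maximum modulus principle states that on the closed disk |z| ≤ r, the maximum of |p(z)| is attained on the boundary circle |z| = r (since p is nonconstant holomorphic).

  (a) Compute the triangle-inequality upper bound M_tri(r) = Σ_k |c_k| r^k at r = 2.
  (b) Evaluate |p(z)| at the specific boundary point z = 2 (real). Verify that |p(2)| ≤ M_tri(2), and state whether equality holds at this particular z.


Coefficients: c_0 = 0, c_1 = 2, c_2 = -2, c_3 = -1. Radius r = 2.
Part (a). Triangle bound: M_tri(r) = Σ_k |c_k| r^k
  = |0|·2^0 + |2|·2^1 + |-2|·2^2 + |-1|·2^3
  = 0 + 4 + 8 + 8 = 20.
This bounds M(r) := max_{|z|=r} |p(z)| from above; equality holds iff all terms c_k z^k can be made to align in phase at a single z on |z|=r.
Part (b). At z = 2 (real, on the circle |z| = r):
  p(2) = (0)·2^0 + (2)·2^1 + (-2)·2^2 + (-1)·2^3 = -12.
  |p(2)| = 12.
Check: |p(2)| = 12 ≤ 20 = M_tri(2). ✓ Equality does not hold at z = 2 (the coefficients have mixed signs, so the terms do not all align in phase there).

M_tri(2) = 20; |p(2)| = 12; equality at z=2: no.


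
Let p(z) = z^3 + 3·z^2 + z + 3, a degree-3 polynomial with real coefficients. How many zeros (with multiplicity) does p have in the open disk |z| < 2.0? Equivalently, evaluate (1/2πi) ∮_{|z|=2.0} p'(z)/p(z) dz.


The zeros of p are: (0 + 1i), (0 - 1i), -3.
Their magnitudes are: 1, 1, 3.
Zeros with |z| < R = 2.0: (0 + 1i), (0 - 1i).
Count = 2.
By the argument principle, (1/2πi) ∮_{|z|=R} p'(z)/p(z) dz equals exactly this count.

Number of zeros inside |z| < 2.0: 2.


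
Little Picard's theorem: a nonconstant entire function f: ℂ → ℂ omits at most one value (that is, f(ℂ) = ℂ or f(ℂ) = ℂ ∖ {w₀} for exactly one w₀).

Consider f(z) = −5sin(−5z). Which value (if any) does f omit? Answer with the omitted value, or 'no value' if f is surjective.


Little Picard bounds the complement of f(ℂ) to at most one point.
sin is entire and surjective onto ℂ: for every w ∈ ℂ, sin(ζ) = w has a solution ζ ∈ ℂ (e.g., via the complex inverse arcsin). With ζ = −5z this gives z = ζ/(-5). Then -5·sin(−5z) takes every value in -5·ℂ = ℂ, and adding 0 is a bijection of ℂ. So f is surjective and omits no value. (Note: only on the real line is sin bounded by [−1, 1].)

Omitted value: no value.


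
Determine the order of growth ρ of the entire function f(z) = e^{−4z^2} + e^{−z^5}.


Each summand is entire of order 2 and 5 respectively (as in the single-exponential case). The order of a sum is at most the max of the orders, so ρ ≤ 5. For the lower bound: on |z|=r choose arg z so that -1z^5 is real positive; then |e^{-1z^5}| = e^{1r^5} while |e^{-4z^2}| ≤ e^{4r^2} = o(e^{1r^5}). So |f| ≥ e^{1r^5}(1 − o(1)) and ρ ≥ 5. Hence ρ = max(2, 5) = 5.
Therefore ρ = 5.

Order ρ = 5.


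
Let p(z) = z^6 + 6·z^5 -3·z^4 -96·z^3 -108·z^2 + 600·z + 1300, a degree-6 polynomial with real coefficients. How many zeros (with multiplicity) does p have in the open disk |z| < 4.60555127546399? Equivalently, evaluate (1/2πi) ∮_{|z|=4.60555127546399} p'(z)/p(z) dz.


The zeros of p are: (-3 + 1i), (-3 - 1i), (3 + 1i), (3 - 1i), (-3 + 2i), (-3 - 2i).
Their magnitudes are: 3.162, 3.162, 3.162, 3.162, 3.606, 3.606.
Zeros with |z| < R = 4.60555127546399: (-3 + 1i), (-3 - 1i), (3 + 1i), (3 - 1i), (-3 + 2i), (-3 - 2i).
Count = 6.
By the argument principle, (1/2πi) ∮_{|z|=R} p'(z)/p(z) dz equals exactly this count.

Number of zeros inside |z| < 4.60555127546399: 6.


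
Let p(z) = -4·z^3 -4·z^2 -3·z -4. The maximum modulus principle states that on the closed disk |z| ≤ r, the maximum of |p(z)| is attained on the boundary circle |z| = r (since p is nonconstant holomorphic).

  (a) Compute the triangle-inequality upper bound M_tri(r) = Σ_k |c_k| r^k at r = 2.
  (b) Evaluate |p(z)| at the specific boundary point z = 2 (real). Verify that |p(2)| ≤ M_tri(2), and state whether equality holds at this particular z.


Coefficients: c_0 = -4, c_1 = -3, c_2 = -4, c_3 = -4. Radius r = 2.
Part (a). Triangle bound: M_tri(r) = Σ_k |c_k| r^k
  = |-4|·2^0 + |-3|·2^1 + |-4|·2^2 + |-4|·2^3
  = 4 + 6 + 16 + 32 = 58.
This bounds M(r) := max_{|z|=r} |p(z)| from above; equality holds iff all terms c_k z^k can be made to align in phase at a single z on |z|=r.
Part (b). At z = 2 (real, on the circle |z| = r):
  p(2) = (-4)·2^0 + (-3)·2^1 + (-4)·2^2 + (-4)·2^3 = -58.
  |p(2)| = 58.
Since all nonzero coefficients share the same sign, |p(2)| = 58 = M_tri(2); the triangle bound is attained at z = 2, so in fact M(r) = 58.

M_tri(2) = 58; |p(2)| = 58; equality at z=2: yes.


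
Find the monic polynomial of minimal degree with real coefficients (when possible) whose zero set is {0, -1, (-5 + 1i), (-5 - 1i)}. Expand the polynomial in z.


The polynomial is p(z) = ∏_{α ∈ S} (z − α), where S = {0, -1, (-5 + 1i), (-5 - 1i)}.
Expanding the product yields: p(z) = z^4 + 11·z^3 + 36·z^2 + 26·z.
Note conjugate pairs combine to real quadratics: (z − (-5+1i))(z − (-5−1i)) = z² + 10z + 26.
The resulting polynomial has degree 4 and real coefficients as required.

p(z) = z^4 + 11·z^3 + 36·z^2 + 26·z.


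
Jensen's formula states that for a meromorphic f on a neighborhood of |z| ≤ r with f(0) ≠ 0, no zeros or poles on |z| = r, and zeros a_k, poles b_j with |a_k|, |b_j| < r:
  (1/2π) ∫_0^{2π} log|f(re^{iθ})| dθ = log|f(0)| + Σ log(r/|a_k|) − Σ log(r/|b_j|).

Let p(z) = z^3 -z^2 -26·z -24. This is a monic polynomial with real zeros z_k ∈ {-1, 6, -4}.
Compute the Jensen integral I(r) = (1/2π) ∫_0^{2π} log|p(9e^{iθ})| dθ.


Zeros: -4, -1, 6; r = 9.
Inside |z| < r: -4, -1, 6. Outside (|z| ≥ r): ∅.
p(0) = -24, so log|p(0)| = log(24) = 3.1781.
Apply Jensen: I(r) = log|p(0)| + Σ_k log(r/|z_k|), summed over zeros inside |z| < r.
  log(r/|z_k|) for z_k = -1: log(9/1) = 2.1972
  log(r/|z_k|) for z_k = 6: log(9/6) = 0.4055
  log(r/|z_k|) for z_k = -4: log(9/4) = 0.8109
Sum over inside zeros: 3.4136.
I(r) = log|p(0)| + (inside sum) = 3.1781 + 3.4136 = 6.5917.
Closed form (all zeros inside, monic): I(r) = n·log(r) = 3·log(9) = 6.5917. ✓

I(r) ≈ 6.5917.


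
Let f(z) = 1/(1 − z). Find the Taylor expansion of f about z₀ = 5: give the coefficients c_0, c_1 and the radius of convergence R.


Let w = z − z₀, so z = z₀ + w.
Then 1 − z = 1 − (z₀ + w) = (1 − z₀) − w = -4 − w.
f(z) = 1/(-4 − w) = (1/(-4)) · 1/(1 − w/(-4)) = Σ_{n≥0} w^n / (-4)^(n+1).
So c_n = 1/(-4)^(n+1):
  c_0 = 1/(-4)^1 = -1/4.
  c_1 = 1/(-4)^2 = 1/16.
The series is valid for |w/d| < 1, i.e. |z − z₀| < |d|.
Radius of convergence: R = |1 − z₀| = |-4| = 4 (distance from z₀ to the singularity z = 1).

c_0 = -1/4, c_1 = 1/16; R = 4.


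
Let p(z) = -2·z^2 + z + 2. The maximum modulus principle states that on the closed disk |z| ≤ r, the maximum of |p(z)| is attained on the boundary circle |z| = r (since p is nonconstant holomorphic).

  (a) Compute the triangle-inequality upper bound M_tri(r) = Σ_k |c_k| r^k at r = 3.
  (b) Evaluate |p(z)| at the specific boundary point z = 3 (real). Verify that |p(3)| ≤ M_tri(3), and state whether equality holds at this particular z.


Coefficients: c_0 = 2, c_1 = 1, c_2 = -2. Radius r = 3.
Part (a). Triangle bound: M_tri(r) = Σ_k |c_k| r^k
  = |2|·3^0 + |1|·3^1 + |-2|·3^2
  = 2 + 3 + 18 = 23.
This bounds M(r) := max_{|z|=r} |p(z)| from above; equality holds iff all terms c_k z^k can be made to align in phase at a single z on |z|=r.
Part (b). At z = 3 (real, on the circle |z| = r):
  p(3) = (2)·3^0 + (1)·3^1 + (-2)·3^2 = -13.
  |p(3)| = 13.
Check: |p(3)| = 13 ≤ 23 = M_tri(3). ✓ Equality does not hold at z = 3 (the coefficients have mixed signs, so the terms do not all align in phase there).

M_tri(3) = 23; |p(3)| = 13; equality at z=3: no.


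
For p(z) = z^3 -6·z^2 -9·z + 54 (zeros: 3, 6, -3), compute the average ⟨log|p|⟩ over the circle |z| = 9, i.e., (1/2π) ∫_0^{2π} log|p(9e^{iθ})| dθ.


Zeros: -3, 3, 6; r = 9.
Inside |z| < r: -3, 3, 6. Outside (|z| ≥ r): ∅.
p(0) = 54, so log|p(0)| = log(54) = 3.9890.
Apply Jensen: I(r) = log|p(0)| + Σ_k log(r/|z_k|), summed over zeros inside |z| < r.
  log(r/|z_k|) for z_k = 3: log(9/3) = 1.0986
  log(r/|z_k|) for z_k = 6: log(9/6) = 0.4055
  log(r/|z_k|) for z_k = -3: log(9/3) = 1.0986
Sum over inside zeros: 2.6027.
I(r) = log|p(0)| + (inside sum) = 3.9890 + 2.6027 = 6.5917.
Closed form (all zeros inside, monic): I(r) = n·log(r) = 3·log(9) = 6.5917. ✓

I(r) ≈ 6.5917.


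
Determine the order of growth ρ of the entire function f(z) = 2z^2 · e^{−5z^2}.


M(r) = max_{|z|=r} |2|·|z|^2·|e^{−5z^2}| = 2·r^2 · e^{5r^2} (the factors attain their maxima compatibly on |z|=r). Then log M(r) = log 2 + 2·log r + 5r^2, dominated by the last term, so log log M(r) ~ 2·log r. The polynomial factor 2z^2 contributes only a log r term and does not affect the order. ρ = 2.
Therefore ρ = 2.

Order ρ = 2.


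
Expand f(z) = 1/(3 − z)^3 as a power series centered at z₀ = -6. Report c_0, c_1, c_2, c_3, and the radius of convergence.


Let w = z − z₀, so z = z₀ + w.
Then 3 − z = 3 − (z₀ + w) = (3 − z₀) − w = 9 − w.
f(z) = 1/(9 − w)^3 = (1/(9)^3) · (1 − w/(9))^{−3}.
By the binomial series (1−u)^{−3} = Σ_{n≥0} C(n+2, 2) u^n for |u|<1, with u = w/(9):
  c_n = C(n+2, 2) / (9)^(n+3).
  c_0 = 1/(9)^3 = 1/729.
  c_1 = 3/(9)^4 = 1/2187.
  c_2 = 6/(9)^5 = 2/19683.
  c_3 = 10/(9)^6 = 10/531441.
The series is valid for |w/d| < 1, i.e. |z − z₀| < |d|.
Radius of convergence: R = |3 − z₀| = |9| = 9 (distance from z₀ to the singularity z = 3).

c_0 = 1/729, c_1 = 1/2187, c_2 = 2/19683, c_3 = 10/531441; R = 9.


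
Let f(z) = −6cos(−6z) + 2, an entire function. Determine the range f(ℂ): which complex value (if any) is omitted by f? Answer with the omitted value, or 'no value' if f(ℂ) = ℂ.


Little Picard bounds the complement of f(ℂ) to at most one point.
cos is entire and surjective onto ℂ: for every w ∈ ℂ, cos(ζ) = w has a solution ζ ∈ ℂ (e.g., via the complex inverse arccos). With ζ = −6z this gives z = ζ/(-6). Then -6·cos(−6z) takes every value in -6·ℂ = ℂ, and adding 2 is a bijection of ℂ. So f is surjective and omits no value. (Note: only on the real line is cos bounded by [−1, 1].)

Omitted value: no value.


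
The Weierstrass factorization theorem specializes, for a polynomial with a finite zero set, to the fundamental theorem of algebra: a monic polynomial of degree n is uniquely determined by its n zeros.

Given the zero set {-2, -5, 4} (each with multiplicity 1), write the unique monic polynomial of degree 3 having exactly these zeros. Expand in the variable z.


The polynomial is p(z) = ∏_{α ∈ S} (z − α), where S = {-2, -5, 4}.
Expanding the product yields: p(z) = z^3 + 3·z^2 -18·z -40.
The resulting polynomial has degree 3 and real coefficients as required.

p(z) = z^3 + 3·z^2 -18·z -40.


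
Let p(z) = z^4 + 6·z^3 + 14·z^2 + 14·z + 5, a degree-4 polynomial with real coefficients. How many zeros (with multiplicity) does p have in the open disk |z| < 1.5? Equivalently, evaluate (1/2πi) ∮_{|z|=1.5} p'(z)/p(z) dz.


The zeros of p are: -1, -1, (-2 + 1i), (-2 - 1i).
Their magnitudes are: 1, 1, 2.236, 2.236.
Zeros with |z| < R = 1.5: -1, -1.
Count = 2.
By the argument principle, (1/2πi) ∮_{|z|=R} p'(z)/p(z) dz equals exactly this count.

Number of zeros inside |z| < 1.5: 2.


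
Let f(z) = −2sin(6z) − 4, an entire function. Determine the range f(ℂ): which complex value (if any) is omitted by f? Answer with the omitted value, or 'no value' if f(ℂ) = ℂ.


Little Picard bounds the complement of f(ℂ) to at most one point.
sin is entire and surjective onto ℂ: for every w ∈ ℂ, sin(ζ) = w has a solution ζ ∈ ℂ (e.g., via the complex inverse arcsin). With ζ = 6z this gives z = ζ/(6). Then -2·sin(6z) takes every value in -2·ℂ = ℂ, and adding -4 is a bijection of ℂ. So f is surjective and omits no value. (Note: only on the real line is sin bounded by [−1, 1].)

Omitted value: no value.


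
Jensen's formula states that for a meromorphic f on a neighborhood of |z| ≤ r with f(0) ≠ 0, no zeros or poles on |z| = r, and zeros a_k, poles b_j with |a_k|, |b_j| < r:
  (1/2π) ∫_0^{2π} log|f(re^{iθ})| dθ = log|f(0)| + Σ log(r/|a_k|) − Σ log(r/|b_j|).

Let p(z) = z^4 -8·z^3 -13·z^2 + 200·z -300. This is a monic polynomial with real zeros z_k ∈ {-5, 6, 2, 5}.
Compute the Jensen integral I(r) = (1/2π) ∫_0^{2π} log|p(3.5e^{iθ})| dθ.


Zeros: -5, 2, 5, 6; r = 3.5.
Inside |z| < r: 2. Outside (|z| ≥ r): -5, 5, 6.
p(0) = -300, so log|p(0)| = log(300) = 5.7038.
Apply Jensen: I(r) = log|p(0)| + Σ_k log(r/|z_k|), summed over zeros inside |z| < r.
  log(r/|z_k|) for z_k = 2: log(3.5/2) = 0.5596
  Outside zeros (-5, 5, 6) contribute nothing to the Jensen sum.
Sum over inside zeros: 0.5596.
I(r) = log|p(0)| + (inside sum) = 5.7038 + 0.5596 = 6.2634.
Note: since some zeros are outside |z| ≤ r, the simplified n·log(r) form does NOT apply — only the inside zeros contribute.

I(r) ≈ 6.2634.


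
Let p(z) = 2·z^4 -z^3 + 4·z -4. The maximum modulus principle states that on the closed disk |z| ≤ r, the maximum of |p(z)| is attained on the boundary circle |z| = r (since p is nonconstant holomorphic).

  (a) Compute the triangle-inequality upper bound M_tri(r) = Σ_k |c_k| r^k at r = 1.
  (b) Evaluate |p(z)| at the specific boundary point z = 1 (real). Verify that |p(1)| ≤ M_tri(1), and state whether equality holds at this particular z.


Coefficients: c_0 = -4, c_1 = 4, c_2 = 0, c_3 = -1, c_4 = 2. Radius r = 1.
Part (a). Triangle bound: M_tri(r) = Σ_k |c_k| r^k
  = |-4|·1^0 + |4|·1^1 + |0|·1^2 + |-1|·1^3 + |2|·1^4
  = 4 + 4 + 0 + 1 + 2 = 11.
This bounds M(r) := max_{|z|=r} |p(z)| from above; equality holds iff all terms c_k z^k can be made to align in phase at a single z on |z|=r.
Part (b). At z = 1 (real, on the circle |z| = r):
  p(1) = (-4)·1^0 + (4)·1^1 + (0)·1^2 + (-1)·1^3 + (2)·1^4 = 1.
  |p(1)| = 1.
Check: |p(1)| = 1 ≤ 11 = M_tri(1). ✓ Equality does not hold at z = 1 (the coefficients have mixed signs, so the terms do not all align in phase there).

M_tri(1) = 11; |p(1)| = 1; equality at z=1: no.


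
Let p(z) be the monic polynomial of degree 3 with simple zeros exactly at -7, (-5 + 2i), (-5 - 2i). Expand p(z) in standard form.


The polynomial is p(z) = ∏_{α ∈ S} (z − α), where S = {-7, (-5 + 2i), (-5 - 2i)}.
Expanding the product yields: p(z) = z^3 + 17·z^2 + 99·z + 203.
Note conjugate pairs combine to real quadratics: (z − (-5+2i))(z − (-5−2i)) = z² + 10z + 29.
The resulting polynomial has degree 3 and real coefficients as required.

p(z) = z^3 + 17·z^2 + 99·z + 203.


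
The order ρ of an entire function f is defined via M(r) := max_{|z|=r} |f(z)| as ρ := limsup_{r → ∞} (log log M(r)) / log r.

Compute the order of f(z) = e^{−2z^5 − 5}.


|e^{−2z^5 − 5}| = e^{Re(-2·z^5) + -5} ≤ e^{2|z|^5 + -5} = e^{2r^5 + -5} on |z| = r, so ρ ≤ 5. Choosing z on |z|=r so that -2·z^5 is real positive (always possible by picking arg z appropriately) gives |f(z)| = e^{2r^5 + -5}, matching the bound. The additive constant -5 does not affect log log M(r) ~ 5·log r. Hence ρ = 5.
Therefore ρ = 5.

Order ρ = 5.


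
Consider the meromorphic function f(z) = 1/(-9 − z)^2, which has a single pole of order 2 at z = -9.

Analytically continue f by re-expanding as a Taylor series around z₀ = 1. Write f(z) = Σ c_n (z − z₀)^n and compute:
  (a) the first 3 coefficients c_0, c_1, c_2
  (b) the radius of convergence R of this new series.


Let w = z − z₀, so z = z₀ + w.
Then -9 − z = -9 − (z₀ + w) = (-9 − z₀) − w = -10 − w.
f(z) = 1/(-10 − w)^2 = (1/(-10)^2) · (1 − w/(-10))^{−2}.
By the binomial series (1−u)^{−2} = Σ_{n≥0} C(n+1, 1) u^n for |u|<1, with u = w/(-10):
  c_n = C(n+1, 1) / (-10)^(n+2).
  c_0 = 1/(-10)^2 = 1/100.
  c_1 = 2/(-10)^3 = -1/500.
  c_2 = 3/(-10)^4 = 3/10000.
The series is valid for |w/d| < 1, i.e. |z − z₀| < |d|.
Radius of convergence: R = |-9 − z₀| = |-10| = 10 (distance from z₀ to the singularity z = -9).

c_0 = 1/100, c_1 = -1/500, c_2 = 3/10000; R = 10.


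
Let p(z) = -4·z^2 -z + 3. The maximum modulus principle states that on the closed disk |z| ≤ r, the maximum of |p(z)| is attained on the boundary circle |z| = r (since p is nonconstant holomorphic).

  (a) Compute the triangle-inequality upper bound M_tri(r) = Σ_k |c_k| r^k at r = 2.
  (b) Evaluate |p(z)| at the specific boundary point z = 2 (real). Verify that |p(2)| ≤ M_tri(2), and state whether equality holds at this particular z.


Coefficients: c_0 = 3, c_1 = -1, c_2 = -4. Radius r = 2.
Part (a). Triangle bound: M_tri(r) = Σ_k |c_k| r^k
  = |3|·2^0 + |-1|·2^1 + |-4|·2^2
  = 3 + 2 + 16 = 21.
This bounds M(r) := max_{|z|=r} |p(z)| from above; equality holds iff all terms c_k z^k can be made to align in phase at a single z on |z|=r.
Part (b). At z = 2 (real, on the circle |z| = r):
  p(2) = (3)·2^0 + (-1)·2^1 + (-4)·2^2 = -15.
  |p(2)| = 15.
Check: |p(2)| = 15 ≤ 21 = M_tri(2). ✓ Equality does not hold at z = 2 (the coefficients have mixed signs, so the terms do not all align in phase there).

M_tri(2) = 21; |p(2)| = 15; equality at z=2: no.


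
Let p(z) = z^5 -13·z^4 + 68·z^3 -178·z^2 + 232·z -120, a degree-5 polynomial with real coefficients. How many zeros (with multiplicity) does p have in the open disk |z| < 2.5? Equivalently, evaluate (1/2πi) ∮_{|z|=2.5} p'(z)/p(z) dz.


The zeros of p are: 2, 3, (3 + 1i), (3 - 1i), 2.
Their magnitudes are: 2, 3, 3.162, 3.162, 2.
Zeros with |z| < R = 2.5: 2, 2.
Count = 2.
By the argument principle, (1/2πi) ∮_{|z|=R} p'(z)/p(z) dz equals exactly this count.

Number of zeros inside |z| < 2.5: 2.


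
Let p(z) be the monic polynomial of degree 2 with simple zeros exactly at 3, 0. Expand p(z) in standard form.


The polynomial is p(z) = ∏_{α ∈ S} (z − α), where S = {3, 0}.
Expanding the product yields: p(z) = z^2 -3·z.
The resulting polynomial has degree 2 and real coefficients as required.

p(z) = z^2 -3·z.


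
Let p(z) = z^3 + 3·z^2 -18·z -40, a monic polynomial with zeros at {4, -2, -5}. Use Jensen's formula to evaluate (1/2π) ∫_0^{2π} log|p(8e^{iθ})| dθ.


Zeros: -5, -2, 4; r = 8.
Inside |z| < r: -5, -2, 4. Outside (|z| ≥ r): ∅.
p(0) = -40, so log|p(0)| = log(40) = 3.6889.
Apply Jensen: I(r) = log|p(0)| + Σ_k log(r/|z_k|), summed over zeros inside |z| < r.
  log(r/|z_k|) for z_k = 4: log(8/4) = 0.6931
  log(r/|z_k|) for z_k = -2: log(8/2) = 1.3863
  log(r/|z_k|) for z_k = -5: log(8/5) = 0.4700
Sum over inside zeros: 2.5494.
I(r) = log|p(0)| + (inside sum) = 3.6889 + 2.5494 = 6.2383.
Closed form (all zeros inside, monic): I(r) = n·log(r) = 3·log(8) = 6.2383. ✓

I(r) ≈ 6.2383.


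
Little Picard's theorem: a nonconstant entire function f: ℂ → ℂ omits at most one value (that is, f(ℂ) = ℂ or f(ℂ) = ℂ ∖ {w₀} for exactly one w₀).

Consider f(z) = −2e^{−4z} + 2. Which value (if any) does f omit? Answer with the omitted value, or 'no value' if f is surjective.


Little Picard bounds the complement of f(ℂ) to at most one point.
e^{−4z} is never zero on ℂ, so -2·e^{−4z} takes every value in ℂ ∖ {0}. Adding 2 shifts the range to ℂ ∖ {2}. Thus f omits exactly the value 2.

Omitted value: 2.


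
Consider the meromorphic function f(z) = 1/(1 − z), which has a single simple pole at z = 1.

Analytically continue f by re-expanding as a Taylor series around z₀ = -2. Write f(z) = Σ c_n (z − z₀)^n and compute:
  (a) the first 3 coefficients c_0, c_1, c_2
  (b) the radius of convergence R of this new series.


Let w = z − z₀, so z = z₀ + w.
Then 1 − z = 1 − (z₀ + w) = (1 − z₀) − w = 3 − w.
f(z) = 1/(3 − w) = (1/(3)) · 1/(1 − w/(3)) = Σ_{n≥0} w^n / (3)^(n+1).
So c_n = 1/(3)^(n+1):
  c_0 = 1/(3)^1 = 1/3.
  c_1 = 1/(3)^2 = 1/9.
  c_2 = 1/(3)^3 = 1/27.
The series is valid for |w/d| < 1, i.e. |z − z₀| < |d|.
Radius of convergence: R = |1 − z₀| = |3| = 3 (distance from z₀ to the singularity z = 1).

c_0 = 1/3, c_1 = 1/9, c_2 = 1/27; R = 3.


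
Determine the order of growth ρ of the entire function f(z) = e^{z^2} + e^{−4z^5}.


Each summand is entire of order 2 and 5 respectively (as in the single-exponential case). The order of a sum is at most the max of the orders, so ρ ≤ 5. For the lower bound: on |z|=r choose arg z so that -4z^5 is real positive; then |e^{-4z^5}| = e^{4r^5} while |e^{1z^2}| ≤ e^{1r^2} = o(e^{4r^5}). So |f| ≥ e^{4r^5}(1 − o(1)) and ρ ≥ 5. Hence ρ = max(2, 5) = 5.
Therefore ρ = 5.

Order ρ = 5.


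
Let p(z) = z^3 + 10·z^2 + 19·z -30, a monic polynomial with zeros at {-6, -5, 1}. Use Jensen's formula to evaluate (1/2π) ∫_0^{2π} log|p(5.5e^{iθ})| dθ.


Zeros: -6, -5, 1; r = 5.5.
Inside |z| < r: -5, 1. Outside (|z| ≥ r): -6.
p(0) = -30, so log|p(0)| = log(30) = 3.4012.
Apply Jensen: I(r) = log|p(0)| + Σ_k log(r/|z_k|), summed over zeros inside |z| < r.
  log(r/|z_k|) for z_k = -5: log(5.5/5) = 0.0953
  log(r/|z_k|) for z_k = 1: log(5.5/1) = 1.7047
  Outside zeros (-6) contribute nothing to the Jensen sum.
Sum over inside zeros: 1.8001.
I(r) = log|p(0)| + (inside sum) = 3.4012 + 1.8001 = 5.2013.
Note: since some zeros are outside |z| ≤ r, the simplified n·log(r) form does NOT apply — only the inside zeros contribute.

I(r) ≈ 5.2013.


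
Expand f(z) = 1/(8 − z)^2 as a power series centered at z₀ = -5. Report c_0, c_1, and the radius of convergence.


Let w = z − z₀, so z = z₀ + w.
Then 8 − z = 8 − (z₀ + w) = (8 − z₀) − w = 13 − w.
f(z) = 1/(13 − w)^2 = (1/(13)^2) · (1 − w/(13))^{−2}.
By the binomial series (1−u)^{−2} = Σ_{n≥0} C(n+1, 1) u^n for |u|<1, with u = w/(13):
  c_n = C(n+1, 1) / (13)^(n+2).
  c_0 = 1/(13)^2 = 1/169.
  c_1 = 2/(13)^3 = 2/2197.
The series is valid for |w/d| < 1, i.e. |z − z₀| < |d|.
Radius of convergence: R = |8 − z₀| = |13| = 13 (distance from z₀ to the singularity z = 8).

c_0 = 1/169, c_1 = 2/2197; R = 13.


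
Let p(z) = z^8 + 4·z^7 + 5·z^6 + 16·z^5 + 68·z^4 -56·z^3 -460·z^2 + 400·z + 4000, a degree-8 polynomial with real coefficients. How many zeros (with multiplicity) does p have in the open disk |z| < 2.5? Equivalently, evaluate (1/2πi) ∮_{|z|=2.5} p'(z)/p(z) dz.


The zeros of p are: (-2 + 2i), (-2 - 2i), (1 + 3i), (1 - 3i), (-3 + 1i), (-3 - 1i), (2 + 1i), (2 - 1i).
Their magnitudes are: 2.828, 2.828, 3.162, 3.162, 3.162, 3.162, 2.236, 2.236.
Zeros with |z| < R = 2.5: (2 + 1i), (2 - 1i).
Count = 2.
By the argument principle, (1/2πi) ∮_{|z|=R} p'(z)/p(z) dz equals exactly this count.

Number of zeros inside |z| < 2.5: 2.


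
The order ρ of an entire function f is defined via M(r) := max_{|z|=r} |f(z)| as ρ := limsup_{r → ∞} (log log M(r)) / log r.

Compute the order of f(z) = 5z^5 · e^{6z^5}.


M(r) = max_{|z|=r} |5|·|z|^5·|e^{6z^5}| = 5·r^5 · e^{6r^5} (the factors attain their maxima compatibly on |z|=r). Then log M(r) = log 5 + 5·log r + 6r^5, dominated by the last term, so log log M(r) ~ 5·log r. The polynomial factor 5z^5 contributes only a log r term and does not affect the order. ρ = 5.
Therefore ρ = 5.

Order ρ = 5.


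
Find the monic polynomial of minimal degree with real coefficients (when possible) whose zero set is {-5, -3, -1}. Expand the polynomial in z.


The polynomial is p(z) = ∏_{α ∈ S} (z − α), where S = {-5, -3, -1}.
Expanding the product yields: p(z) = z^3 + 9·z^2 + 23·z + 15.
The resulting polynomial has degree 3 and real coefficients as required.

p(z) = z^3 + 9·z^2 + 23·z + 15.


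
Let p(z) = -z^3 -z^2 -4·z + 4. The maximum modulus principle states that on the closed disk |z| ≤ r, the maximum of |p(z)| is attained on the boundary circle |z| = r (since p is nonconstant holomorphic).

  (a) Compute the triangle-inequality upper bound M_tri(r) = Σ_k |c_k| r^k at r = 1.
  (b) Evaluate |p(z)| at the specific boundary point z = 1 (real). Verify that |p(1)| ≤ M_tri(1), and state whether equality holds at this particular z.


Coefficients: c_0 = 4, c_1 = -4, c_2 = -1, c_3 = -1. Radius r = 1.
Part (a). Triangle bound: M_tri(r) = Σ_k |c_k| r^k
  = |4|·1^0 + |-4|·1^1 + |-1|·1^2 + |-1|·1^3
  = 4 + 4 + 1 + 1 = 10.
This bounds M(r) := max_{|z|=r} |p(z)| from above; equality holds iff all terms c_k z^k can be made to align in phase at a single z on |z|=r.
Part (b). At z = 1 (real, on the circle |z| = r):
  p(1) = (4)·1^0 + (-4)·1^1 + (-1)·1^2 + (-1)·1^3 = -2.
  |p(1)| = 2.
Check: |p(1)| = 2 ≤ 10 = M_tri(1). ✓ Equality does not hold at z = 1 (the coefficients have mixed signs, so the terms do not all align in phase there).

M_tri(1) = 10; |p(1)| = 2; equality at z=1: no.


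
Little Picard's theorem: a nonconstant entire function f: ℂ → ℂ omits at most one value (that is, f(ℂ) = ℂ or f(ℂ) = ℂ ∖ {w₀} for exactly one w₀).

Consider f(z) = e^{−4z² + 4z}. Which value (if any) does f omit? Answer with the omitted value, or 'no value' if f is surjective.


Little Picard bounds the complement of f(ℂ) to at most one point.
The exponent g(z) = −4z² + 4z is a nonconstant polynomial, hence surjective onto ℂ. So e^{g(z)} takes every value in {e^w : w ∈ ℂ} = ℂ ∖ {0}. Adding 0 shifts the range to ℂ ∖ {0}. f omits exactly 0.

Omitted value: 0.
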